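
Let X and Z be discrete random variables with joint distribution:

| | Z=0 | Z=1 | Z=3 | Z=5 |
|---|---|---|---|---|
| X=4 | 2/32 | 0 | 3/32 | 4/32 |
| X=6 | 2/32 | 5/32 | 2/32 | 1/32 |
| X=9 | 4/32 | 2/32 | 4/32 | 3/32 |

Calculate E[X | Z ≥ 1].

P(Z ≥ 1) = 3/4.
Summing X·P(X=x,Z=y) over the conditioning event gives 157/32.
E[X | Z ≥ 1] = (157/32) / (3/4) = 157/24.

157/24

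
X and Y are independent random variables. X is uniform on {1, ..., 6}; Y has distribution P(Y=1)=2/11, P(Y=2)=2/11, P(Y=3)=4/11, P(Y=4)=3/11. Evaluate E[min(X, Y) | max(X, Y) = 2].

4/3

P(max(X, Y) = 2) = 1/11.
Summing min(X,Y)·P(x,y) over outcomes with max(X, Y) = 2 gives 4/33.
E[min(X, Y) | max(X, Y) = 2] = (4/33) / (1/11) = 4/3.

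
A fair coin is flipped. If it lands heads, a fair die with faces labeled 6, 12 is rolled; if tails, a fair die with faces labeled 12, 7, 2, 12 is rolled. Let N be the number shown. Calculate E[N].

E[N | heads] = (6+12)/2 = 9.
E[N | tails] = (12+7+2+12)/4 = 33/4.
By the law of total expectation,
E[N] = (1/2)·(9) + (1/2)·(33/4) = 69/8.

69/8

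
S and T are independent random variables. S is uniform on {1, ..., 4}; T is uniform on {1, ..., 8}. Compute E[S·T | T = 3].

Outcomes with T = 3: (1,3), (2,3), (3,3), (4,3), each with probability 1/32.
E[S·T | T = 3] = (3 + 6 + 9 + 12) / 4 = 15/2.

15/2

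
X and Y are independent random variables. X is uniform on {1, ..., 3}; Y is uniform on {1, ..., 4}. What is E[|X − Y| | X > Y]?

4/3

Outcomes with X > Y: (2,1), (3,1), (3,2), each with probability 1/12.
E[|X − Y| | X > Y] = (1 + 2 + 1) / 3 = 4/3.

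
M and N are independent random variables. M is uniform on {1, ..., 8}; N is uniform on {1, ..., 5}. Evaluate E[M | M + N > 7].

25/4

P(M + N > 7) = 1/2.
Summing M·P(x,y) over outcomes with M + N > 7 gives 25/8.
E[M | M + N > 7] = (25/8) / (1/2) = 25/4.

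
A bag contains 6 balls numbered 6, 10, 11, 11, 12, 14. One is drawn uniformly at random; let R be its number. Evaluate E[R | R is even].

P(R is even) = 2/3.
Σ over the event: 6·1/6 + 10·1/6 + 12·1/6 + 14·1/6 = 7.
E[R | R is even] = (7) / (2/3) = 21/2.

21/2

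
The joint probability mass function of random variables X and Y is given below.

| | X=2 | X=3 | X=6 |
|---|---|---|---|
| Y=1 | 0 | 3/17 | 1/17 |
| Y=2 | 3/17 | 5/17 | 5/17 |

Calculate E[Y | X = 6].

11/6

P(X = 6) = 6/17.
Σ Y·P over the event = 1·(1/17) + 2·(5/17) = 11/17.
E[Y | X = 6] = (11/17) / (6/17) = 11/6.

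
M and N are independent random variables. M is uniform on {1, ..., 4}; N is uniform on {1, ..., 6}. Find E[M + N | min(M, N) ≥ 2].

P(min(M, N) ≥ 2) = 5/8.
Summing (M+N)·P(x,y) over outcomes with min(M, N) ≥ 2 gives 35/8.
E[M + N | min(M, N) ≥ 2] = (35/8) / (5/8) = 7.

7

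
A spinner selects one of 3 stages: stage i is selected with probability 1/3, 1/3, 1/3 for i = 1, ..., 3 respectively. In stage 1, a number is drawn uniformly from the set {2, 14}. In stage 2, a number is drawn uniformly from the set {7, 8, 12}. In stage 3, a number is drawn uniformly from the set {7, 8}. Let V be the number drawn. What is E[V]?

49/6

E[V | stage 1] = (2+14)/2 = 8.
E[V | stage 2] = (7+8+12)/3 = 9.
E[V | stage 3] = (7+8)/2 = 15/2.
By the law of total expectation,
E[V] = (1/3)·(8) + (1/3)·(9) + (1/3)·(15/2) = 49/6.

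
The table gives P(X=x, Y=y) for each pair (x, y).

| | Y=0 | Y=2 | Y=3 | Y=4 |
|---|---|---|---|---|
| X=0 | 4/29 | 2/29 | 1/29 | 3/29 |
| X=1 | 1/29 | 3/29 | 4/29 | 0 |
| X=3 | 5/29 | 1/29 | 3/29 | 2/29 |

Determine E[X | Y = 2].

1

P(Y = 2) = 6/29.
Summing X·P(X=x,Y=y) over the conditioning event gives 6/29.
E[X | Y = 2] = (6/29) / (6/29) = 1.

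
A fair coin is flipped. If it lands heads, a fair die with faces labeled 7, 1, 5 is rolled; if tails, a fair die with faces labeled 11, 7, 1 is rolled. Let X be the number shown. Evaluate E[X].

16/3

E[X | heads] = (7+1+5)/3 = 13/3.
E[X | tails] = (11+7+1)/3 = 19/3.
E[X] = (1/2)·(13/3) + (1/2)·(19/3) = 16/3.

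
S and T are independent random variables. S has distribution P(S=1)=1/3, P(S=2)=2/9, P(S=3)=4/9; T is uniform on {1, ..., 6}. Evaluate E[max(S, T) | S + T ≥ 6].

P(S + T ≥ 6) = 14/27.
Summing max(S,T)·P(x,y) over outcomes with S + T ≥ 6 gives 5/2.
E[max(S, T) | S + T ≥ 6] = (5/2) / (14/27) = 135/28.

135/28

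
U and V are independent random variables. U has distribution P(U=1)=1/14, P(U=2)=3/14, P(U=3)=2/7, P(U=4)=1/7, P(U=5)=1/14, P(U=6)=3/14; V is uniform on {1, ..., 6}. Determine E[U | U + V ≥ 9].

5

P(U + V ≥ 9) = 23/84.
Summing U·P(x,y) over outcomes with U + V ≥ 9 gives 115/84.
E[U | U + V ≥ 9] = (115/84) / (23/84) = 5.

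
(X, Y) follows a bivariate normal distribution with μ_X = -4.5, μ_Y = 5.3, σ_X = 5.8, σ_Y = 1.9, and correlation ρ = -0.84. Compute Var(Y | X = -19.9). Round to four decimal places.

The conditional variance in a bivariate normal is σ_Y²(1 − ρ²), independent of x.
Var(Y | X=-19.9) = (1.9)²·(1 − (-0.84)²) = 3.61·0.2944 = 1.0628.

1.0628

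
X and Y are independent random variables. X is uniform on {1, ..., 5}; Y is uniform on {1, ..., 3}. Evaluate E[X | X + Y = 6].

4

P(X + Y = 6) = 1/5.
Summing X·P(x,y) over outcomes with X + Y = 6 gives 4/5.
E[X | X + Y = 6] = (4/5) / (1/5) = 4.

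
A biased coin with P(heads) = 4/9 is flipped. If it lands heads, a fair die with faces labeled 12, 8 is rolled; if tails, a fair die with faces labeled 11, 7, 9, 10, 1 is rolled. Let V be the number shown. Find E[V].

26/3

E[V | heads] = (12+8)/2 = 10.
E[V | tails] = (11+7+9+10+1)/5 = 38/5.
By the law of total expectation,
E[V] = (4/9)·(10) + (5/9)·(38/5) = 26/3.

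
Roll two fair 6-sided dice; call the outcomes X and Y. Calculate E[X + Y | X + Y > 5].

106/13

P(X + Y > 5) = 13/18.
Summing (X+Y)·P(x,y) over outcomes with X + Y > 5 gives 53/9.
E[X + Y | X + Y > 5] = (53/9) / (13/18) = 106/13.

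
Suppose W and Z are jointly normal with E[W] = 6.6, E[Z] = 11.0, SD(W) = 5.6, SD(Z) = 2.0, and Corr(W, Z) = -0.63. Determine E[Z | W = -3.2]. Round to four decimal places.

13.2050

E[Z | W=x] = μ_Z + ρ(σ_Z/σ_W)(x − μ_W) for jointly normal variables.
E[Z | W=-3.2] = 11.0 + (-0.63)·(2.0/5.6)·(-3.2 − (6.6)) = 11.0 + (-0.225)·(-9.8) = 13.2050.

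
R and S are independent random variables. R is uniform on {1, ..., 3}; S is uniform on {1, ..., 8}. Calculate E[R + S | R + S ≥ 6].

121/15

P(R + S ≥ 6) = 5/8.
Summing (R+S)·P(x,y) over outcomes with R + S ≥ 6 gives 121/24.
E[R + S | R + S ≥ 6] = (121/24) / (5/8) = 121/15.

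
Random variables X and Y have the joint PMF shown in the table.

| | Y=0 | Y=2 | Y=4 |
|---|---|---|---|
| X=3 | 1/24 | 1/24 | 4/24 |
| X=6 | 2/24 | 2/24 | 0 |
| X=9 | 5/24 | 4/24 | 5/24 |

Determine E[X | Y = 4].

P(Y = 4) = 3/8.
Σ X·P over the event = 3·(4/24) + 9·(5/24) = 19/8.
E[X | Y = 4] = (19/8) / (3/8) = 19/3.

19/3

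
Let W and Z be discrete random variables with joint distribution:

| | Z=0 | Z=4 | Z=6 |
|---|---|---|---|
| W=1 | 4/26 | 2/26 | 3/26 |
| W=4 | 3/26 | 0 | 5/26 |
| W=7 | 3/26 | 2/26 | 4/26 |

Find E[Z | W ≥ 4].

62/17

P(W ≥ 4) = 17/26.
Σ Z·P over the event = 0·(3/26) + 6·(5/26) + 0·(3/26) + 4·(2/26) + 6·(4/26) = 31/13.
E[Z | W ≥ 4] = (31/13) / (17/26) = 62/17.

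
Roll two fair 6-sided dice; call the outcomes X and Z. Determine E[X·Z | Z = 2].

7

Outcomes with Z = 2: (1,2), (2,2), (3,2), (4,2), (5,2), (6,2), each with probability 1/36.
E[X·Z | Z = 2] = (2 + 4 + 6 + 8 + 10 + 12) / 6 = 7.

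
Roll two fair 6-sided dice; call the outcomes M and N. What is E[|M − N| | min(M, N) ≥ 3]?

5/4

P(min(M, N) ≥ 3) = 4/9.
Summing |M−N|·P(x,y) over outcomes with min(M, N) ≥ 3 gives 5/9.
E[|M − N| | min(M, N) ≥ 3] = (5/9) / (4/9) = 5/4.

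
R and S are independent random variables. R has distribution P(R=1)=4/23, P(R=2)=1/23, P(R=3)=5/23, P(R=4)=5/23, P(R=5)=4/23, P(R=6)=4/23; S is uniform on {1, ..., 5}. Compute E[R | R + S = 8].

79/18

P(R + S = 8) = 18/115.
Summing R·P(x,y) over outcomes with R + S = 8 gives 79/115.
E[R | R + S = 8] = (79/115) / (18/115) = 79/18.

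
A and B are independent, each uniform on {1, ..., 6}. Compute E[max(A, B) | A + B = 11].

P(A + B = 11) = 1/18.
Summing max(A,B)·P(x,y) over outcomes with A + B = 11 gives 1/3.
E[max(A, B) | A + B = 11] = (1/3) / (1/18) = 6.

6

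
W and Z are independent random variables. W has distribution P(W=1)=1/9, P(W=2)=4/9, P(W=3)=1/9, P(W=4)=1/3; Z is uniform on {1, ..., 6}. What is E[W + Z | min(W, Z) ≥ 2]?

55/8

P(min(W, Z) ≥ 2) = 20/27.
Summing (W+Z)·P(x,y) over outcomes with min(W, Z) ≥ 2 gives 275/54.
E[W + Z | min(W, Z) ≥ 2] = (275/54) / (20/27) = 55/8.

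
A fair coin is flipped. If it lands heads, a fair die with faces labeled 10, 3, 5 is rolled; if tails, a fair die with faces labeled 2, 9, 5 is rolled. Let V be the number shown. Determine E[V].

17/3

E[V | heads] = (10+3+5)/3 = 6.
E[V | tails] = (2+9+5)/3 = 16/3.
By the law of total expectation,
E[V] = (1/2)·(6) + (1/2)·(16/3) = 17/3.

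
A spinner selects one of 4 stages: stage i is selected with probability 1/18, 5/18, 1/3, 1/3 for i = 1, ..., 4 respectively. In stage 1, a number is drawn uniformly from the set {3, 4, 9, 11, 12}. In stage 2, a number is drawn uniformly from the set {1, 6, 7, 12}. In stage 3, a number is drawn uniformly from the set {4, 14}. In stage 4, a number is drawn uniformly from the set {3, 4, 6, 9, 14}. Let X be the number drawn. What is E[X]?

275/36

E[X | stage 1] = (3+4+9+11+12)/5 = 39/5.
E[X | stage 2] = (1+6+7+12)/4 = 13/2.
E[X | stage 3] = (4+14)/2 = 9.
E[X | stage 4] = (3+4+6+9+14)/5 = 36/5.
E[X] = (1/18)·(39/5) + (5/18)·(13/2) + (1/3)·(9) + (1/3)·(36/5) = 275/36.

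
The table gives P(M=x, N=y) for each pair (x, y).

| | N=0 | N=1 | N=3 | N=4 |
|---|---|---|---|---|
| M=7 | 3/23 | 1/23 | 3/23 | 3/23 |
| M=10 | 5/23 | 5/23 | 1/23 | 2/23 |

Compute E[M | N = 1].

19/2

P(N = 1) = 6/23.
Σ M·P over the event = 7·(1/23) + 10·(5/23) = 57/23.
E[M | N = 1] = (57/23) / (6/23) = 19/2.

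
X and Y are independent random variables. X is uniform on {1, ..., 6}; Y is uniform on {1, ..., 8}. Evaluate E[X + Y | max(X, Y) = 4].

Outcomes with max(X, Y) = 4: (1,4), (2,4), (3,4), (4,1), (4,2), (4,3), (4,4), each with probability 1/48.
E[X + Y | max(X, Y) = 4] = (5 + 6 + 7 + 5 + 6 + 7 + 8) / 7 = 44/7.

44/7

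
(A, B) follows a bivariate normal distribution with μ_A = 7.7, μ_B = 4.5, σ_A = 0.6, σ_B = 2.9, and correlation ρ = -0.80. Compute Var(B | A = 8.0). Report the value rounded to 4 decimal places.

Var(B | A=x) = (1 − ρ²)·σ_B².
Var(B | A=8.0) = (2.9)²·(1 − (-0.80)²) = 8.41·0.36 = 3.0276.

3.0276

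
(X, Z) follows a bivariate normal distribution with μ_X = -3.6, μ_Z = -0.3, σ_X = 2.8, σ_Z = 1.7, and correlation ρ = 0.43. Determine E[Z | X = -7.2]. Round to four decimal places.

-1.2399

The regression of Z on X has slope ρ·σ_Z/σ_X and passes through (μ_X, μ_Z).
E[Z | X=-7.2] = -0.3 + (0.43)·(1.7/2.8)·(-7.2 − (-3.6)) = -0.3 + (0.26107)·(-3.6) = -1.2399.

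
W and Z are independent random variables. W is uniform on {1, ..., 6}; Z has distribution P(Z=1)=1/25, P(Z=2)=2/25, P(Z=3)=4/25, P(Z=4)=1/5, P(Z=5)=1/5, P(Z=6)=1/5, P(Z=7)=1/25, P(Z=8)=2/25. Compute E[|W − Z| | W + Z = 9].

P(W + Z = 9) = 11/75.
Summing |W−Z|·P(x,y) over outcomes with W + Z = 9 gives 28/75.
E[|W − Z| | W + Z = 9] = (28/75) / (11/75) = 28/11.

28/11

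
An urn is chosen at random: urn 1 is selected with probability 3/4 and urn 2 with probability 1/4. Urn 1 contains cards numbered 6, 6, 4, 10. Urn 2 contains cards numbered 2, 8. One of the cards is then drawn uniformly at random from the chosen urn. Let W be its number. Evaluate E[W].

49/8

E[W | urn 1] = (6+6+4+10)/4 = 13/2.
E[W | urn 2] = (2+8)/2 = 5.
By the law of total expectation,
E[W] = (3/4)·(13/2) + (1/4)·(5) = 49/8.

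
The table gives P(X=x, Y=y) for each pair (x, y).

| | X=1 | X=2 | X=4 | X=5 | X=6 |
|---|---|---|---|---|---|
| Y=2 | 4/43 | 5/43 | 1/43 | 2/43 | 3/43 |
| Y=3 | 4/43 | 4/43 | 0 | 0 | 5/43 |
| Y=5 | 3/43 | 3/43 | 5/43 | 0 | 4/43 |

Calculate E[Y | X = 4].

P(X = 4) = 6/43.
Σ Y·P over the event = 2·(1/43) + 5·(5/43) = 27/43.
E[Y | X = 4] = (27/43) / (6/43) = 9/2.

9/2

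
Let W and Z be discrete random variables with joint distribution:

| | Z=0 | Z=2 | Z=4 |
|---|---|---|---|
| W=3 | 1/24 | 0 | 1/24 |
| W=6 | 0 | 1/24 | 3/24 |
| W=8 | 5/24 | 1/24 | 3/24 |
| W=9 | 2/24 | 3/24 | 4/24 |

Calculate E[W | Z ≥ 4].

81/11

P(Z ≥ 4) = 11/24.
Σ W·P over the event = 3·(1/24) + 6·(3/24) + 8·(3/24) + 9·(4/24) = 27/8.
E[W | Z ≥ 4] = (27/8) / (11/24) = 81/11.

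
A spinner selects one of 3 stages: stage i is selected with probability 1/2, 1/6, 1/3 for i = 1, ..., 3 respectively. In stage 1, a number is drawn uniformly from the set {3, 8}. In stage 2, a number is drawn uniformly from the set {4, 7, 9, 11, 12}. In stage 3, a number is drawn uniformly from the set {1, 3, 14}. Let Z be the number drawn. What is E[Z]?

E[Z | stage 1] = (3+8)/2 = 11/2.
E[Z | stage 2] = (4+7+9+11+12)/5 = 43/5.
E[Z | stage 3] = (1+3+14)/3 = 6.
By the law of total expectation,
E[Z] = (1/2)·(11/2) + (1/6)·(43/5) + (1/3)·(6) = 371/60.

371/60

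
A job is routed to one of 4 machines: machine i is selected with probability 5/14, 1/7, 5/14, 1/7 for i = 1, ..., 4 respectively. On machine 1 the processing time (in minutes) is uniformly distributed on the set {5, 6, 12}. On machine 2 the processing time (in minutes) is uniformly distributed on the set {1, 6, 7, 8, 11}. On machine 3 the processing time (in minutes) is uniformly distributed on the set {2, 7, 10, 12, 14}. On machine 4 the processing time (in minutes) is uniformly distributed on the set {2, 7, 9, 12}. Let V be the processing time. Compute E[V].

E[V | machine 1] = (5+6+12)/3 = 23/3.
E[V | machine 2] = (1+6+7+8+11)/5 = 33/5.
E[V | machine 3] = (2+7+10+12+14)/5 = 9.
E[V | machine 4] = (2+7+9+12)/4 = 15/2.
By the law of total expectation,
E[V] = (5/14)·(23/3) + (1/7)·(33/5) + (5/14)·(9) + (1/7)·(15/2) = 239/30.

239/30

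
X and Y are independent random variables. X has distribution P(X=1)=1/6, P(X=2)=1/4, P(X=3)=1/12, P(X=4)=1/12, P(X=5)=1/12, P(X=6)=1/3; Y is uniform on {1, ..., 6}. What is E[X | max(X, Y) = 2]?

P(max(X, Y) = 2) = 1/9.
Summing X·P(x,y) over outcomes with max(X, Y) = 2 gives 7/36.
E[X | max(X, Y) = 2] = (7/36) / (1/9) = 7/4.

7/4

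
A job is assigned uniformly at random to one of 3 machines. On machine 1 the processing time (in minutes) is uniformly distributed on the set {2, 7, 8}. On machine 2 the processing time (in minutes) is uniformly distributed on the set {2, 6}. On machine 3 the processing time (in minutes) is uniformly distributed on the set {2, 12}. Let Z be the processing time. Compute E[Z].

E[Z | machine 1] = (2+7+8)/3 = 17/3.
E[Z | machine 2] = (2+6)/2 = 4.
E[Z | machine 3] = (2+12)/2 = 7.
By the law of total expectation,
E[Z] = (1/3)·(17/3) + (1/3)·(4) + (1/3)·(7) = 50/9.

50/9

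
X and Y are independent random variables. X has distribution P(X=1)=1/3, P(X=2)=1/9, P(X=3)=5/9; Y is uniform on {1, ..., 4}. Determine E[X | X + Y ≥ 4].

P(X + Y ≥ 4) = 29/36.
Summing X·P(x,y) over outcomes with X + Y ≥ 4 gives 2.
E[X | X + Y ≥ 4] = (2) / (29/36) = 72/29.

72/29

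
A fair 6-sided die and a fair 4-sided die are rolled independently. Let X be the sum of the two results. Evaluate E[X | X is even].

P(X is even) = 1/2.
Σ over the event: 2·1/24 + 4·1/8 + 6·1/6 + 8·1/8 + 10·1/24 = 3.
E[X | X is even] = (3) / (1/2) = 6.

6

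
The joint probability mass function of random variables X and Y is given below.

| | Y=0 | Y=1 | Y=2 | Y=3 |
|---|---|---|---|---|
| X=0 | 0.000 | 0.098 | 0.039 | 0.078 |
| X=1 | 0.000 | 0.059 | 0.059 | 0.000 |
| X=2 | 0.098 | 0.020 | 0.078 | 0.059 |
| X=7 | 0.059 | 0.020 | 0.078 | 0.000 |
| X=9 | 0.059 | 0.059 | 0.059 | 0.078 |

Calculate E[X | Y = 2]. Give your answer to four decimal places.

4.1278

P(Y = 2) = 0.313.
Σ X·P over the event = 0·(0.039) + 1·(0.059) + 2·(0.078) + 7·(0.078) + 9·(0.059) = 1.292.
E[X | Y = 2] = (1.292) / (0.313) = 4.1278.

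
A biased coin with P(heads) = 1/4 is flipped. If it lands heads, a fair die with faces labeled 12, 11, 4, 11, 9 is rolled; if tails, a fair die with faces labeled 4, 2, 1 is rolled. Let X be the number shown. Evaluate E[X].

41/10

E[X | heads] = (12+11+4+11+9)/5 = 47/5.
E[X | tails] = (4+2+1)/3 = 7/3.
By the law of total expectation,
E[X] = (1/4)·(47/5) + (3/4)·(7/3) = 41/10.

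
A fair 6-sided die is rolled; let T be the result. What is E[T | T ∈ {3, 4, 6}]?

13/3

P(T ∈ {3, 4, 6}) = 1/2.
Σ over the event: 3·1/6 + 4·1/6 + 6·1/6 = 13/6.
E[T | T ∈ {3, 4, 6}] = (13/6) / (1/2) = 13/3.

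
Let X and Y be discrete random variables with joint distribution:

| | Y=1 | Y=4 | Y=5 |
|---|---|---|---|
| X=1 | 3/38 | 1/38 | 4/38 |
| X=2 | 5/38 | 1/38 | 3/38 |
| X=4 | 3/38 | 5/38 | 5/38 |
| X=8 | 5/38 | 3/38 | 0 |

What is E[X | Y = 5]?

5/2

P(Y = 5) = 6/19.
Σ X·P over the event = 1·(4/38) + 2·(3/38) + 4·(5/38) = 15/19.
E[X | Y = 5] = (15/19) / (6/19) = 5/2.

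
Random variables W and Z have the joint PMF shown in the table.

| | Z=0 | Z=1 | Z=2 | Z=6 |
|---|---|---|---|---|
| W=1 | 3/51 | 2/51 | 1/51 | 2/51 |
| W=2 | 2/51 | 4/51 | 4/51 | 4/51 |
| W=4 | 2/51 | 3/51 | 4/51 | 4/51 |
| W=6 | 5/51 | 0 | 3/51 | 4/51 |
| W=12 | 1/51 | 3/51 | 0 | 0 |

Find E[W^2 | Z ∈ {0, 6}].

P(Z ∈ {0, 6}) = 9/17.
Summing W^2·P(W=x,Z=y) over the conditioning event gives 593/51.
E[W^2 | Z ∈ {0, 6}] = (593/51) / (9/17) = 593/27.

593/27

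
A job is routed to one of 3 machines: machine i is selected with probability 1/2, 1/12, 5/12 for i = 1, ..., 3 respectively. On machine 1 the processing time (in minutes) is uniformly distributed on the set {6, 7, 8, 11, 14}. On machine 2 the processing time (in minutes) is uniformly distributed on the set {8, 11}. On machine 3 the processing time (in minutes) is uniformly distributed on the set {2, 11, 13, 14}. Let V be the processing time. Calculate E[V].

1147/120

E[V | machine 1] = (6+7+8+11+14)/5 = 46/5.
E[V | machine 2] = (8+11)/2 = 19/2.
E[V | machine 3] = (2+11+13+14)/4 = 10.
E[V] = (1/2)·(46/5) + (1/12)·(19/2) + (5/12)·(10) = 1147/120.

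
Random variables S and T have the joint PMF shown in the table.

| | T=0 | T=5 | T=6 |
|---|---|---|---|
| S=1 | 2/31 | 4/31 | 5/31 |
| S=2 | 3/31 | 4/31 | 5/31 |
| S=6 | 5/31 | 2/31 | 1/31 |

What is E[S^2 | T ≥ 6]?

P(T ≥ 6) = 11/31.
Σ S^2·P over the event = 1·(5/31) + 4·(5/31) + 36·(1/31) = 61/31.
E[S^2 | T ≥ 6] = (61/31) / (11/31) = 61/11.

61/11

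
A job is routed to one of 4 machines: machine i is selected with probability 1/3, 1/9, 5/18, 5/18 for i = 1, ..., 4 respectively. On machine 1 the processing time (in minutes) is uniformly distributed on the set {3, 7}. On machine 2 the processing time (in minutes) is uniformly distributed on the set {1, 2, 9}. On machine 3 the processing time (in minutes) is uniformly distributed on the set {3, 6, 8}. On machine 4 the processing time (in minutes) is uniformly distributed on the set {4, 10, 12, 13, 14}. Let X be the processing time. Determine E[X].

179/27

E[X | machine 1] = (3+7)/2 = 5.
E[X | machine 2] = (1+2+9)/3 = 4.
E[X | machine 3] = (3+6+8)/3 = 17/3.
E[X | machine 4] = (4+10+12+13+14)/5 = 53/5.
By the law of total expectation,
E[X] = (1/3)·(5) + (1/9)·(4) + (5/18)·(17/3) + (5/18)·(53/5) = 179/27.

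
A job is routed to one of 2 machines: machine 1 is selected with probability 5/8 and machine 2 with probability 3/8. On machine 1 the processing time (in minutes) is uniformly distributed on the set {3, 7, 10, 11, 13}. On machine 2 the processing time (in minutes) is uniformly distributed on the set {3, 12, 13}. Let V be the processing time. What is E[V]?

E[V | machine 1] = (3+7+10+11+13)/5 = 44/5.
E[V | machine 2] = (3+12+13)/3 = 28/3.
By the law of total expectation,
E[V] = (5/8)·(44/5) + (3/8)·(28/3) = 9.

9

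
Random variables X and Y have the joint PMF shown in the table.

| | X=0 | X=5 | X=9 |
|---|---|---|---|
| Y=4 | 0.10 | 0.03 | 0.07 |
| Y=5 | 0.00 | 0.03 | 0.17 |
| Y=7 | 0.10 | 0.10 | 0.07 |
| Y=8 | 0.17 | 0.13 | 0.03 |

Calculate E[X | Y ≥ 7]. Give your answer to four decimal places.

P(Y ≥ 7) = 0.60.
Σ X·P over the event = 0·(0.10) + 0·(0.17) + 5·(0.10) + 5·(0.13) + 9·(0.07) + 9·(0.03) = 2.05.
E[X | Y ≥ 7] = (2.05) / (0.60) = 3.4167.

3.4167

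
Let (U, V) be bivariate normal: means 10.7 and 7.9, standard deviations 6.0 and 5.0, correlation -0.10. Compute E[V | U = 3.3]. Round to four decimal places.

For a bivariate normal, E[V | U=x] = μ_V + ρ·(σ_V/σ_U)·(x − μ_U).
E[V | U=3.3] = 7.9 + (-0.10)·(5.0/6.0)·(3.3 − (10.7)) = 7.9 + (-0.083333)·(-7.4) = 8.5167.

8.5167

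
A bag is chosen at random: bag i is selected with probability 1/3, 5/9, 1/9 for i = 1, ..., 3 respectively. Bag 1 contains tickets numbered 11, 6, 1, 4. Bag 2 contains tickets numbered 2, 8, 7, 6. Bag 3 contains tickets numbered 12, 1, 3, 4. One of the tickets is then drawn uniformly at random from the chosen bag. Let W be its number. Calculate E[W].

E[W | bag 1] = (11+6+1+4)/4 = 11/2.
E[W | bag 2] = (2+8+7+6)/4 = 23/4.
E[W | bag 3] = (12+1+3+4)/4 = 5.
By the law of total expectation,
E[W] = (1/3)·(11/2) + (5/9)·(23/4) + (1/9)·(5) = 67/12.

67/12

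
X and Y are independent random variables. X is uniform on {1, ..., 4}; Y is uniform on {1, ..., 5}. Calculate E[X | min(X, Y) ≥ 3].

Outcomes with min(X, Y) ≥ 3: (3,3), (3,4), (3,5), (4,3), (4,4), (4,5), each with probability 1/20.
E[X | min(X, Y) ≥ 3] = (3 + 3 + 3 + 4 + 4 + 4) / 6 = 7/2.

7/2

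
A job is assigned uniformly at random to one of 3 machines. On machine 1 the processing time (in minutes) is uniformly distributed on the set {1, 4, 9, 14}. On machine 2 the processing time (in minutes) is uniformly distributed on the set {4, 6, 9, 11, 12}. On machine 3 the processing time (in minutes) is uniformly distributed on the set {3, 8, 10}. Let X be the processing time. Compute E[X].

E[X | machine 1] = (1+4+9+14)/4 = 7.
E[X | machine 2] = (4+6+9+11+12)/5 = 42/5.
E[X | machine 3] = (3+8+10)/3 = 7.
E[X] = (1/3)·(7) + (1/3)·(42/5) + (1/3)·(7) = 112/15.

112/15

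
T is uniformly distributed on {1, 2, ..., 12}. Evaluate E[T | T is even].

Given T is even, T is equally likely to be any of {2, 4, 6, 8, 10, 12}.
E[T | T is even] = (2 + 4 + 6 + 8 + 10 + 12) / 6 = 7.

7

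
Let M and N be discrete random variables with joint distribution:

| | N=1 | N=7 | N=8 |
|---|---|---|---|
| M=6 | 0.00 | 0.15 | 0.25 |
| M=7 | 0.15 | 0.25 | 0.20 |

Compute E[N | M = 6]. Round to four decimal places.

7.6250

P(M = 6) = 0.40.
Summing N·P(M=x,N=y) over the conditioning event gives 3.05.
E[N | M = 6] = (3.05) / (0.40) = 7.6250.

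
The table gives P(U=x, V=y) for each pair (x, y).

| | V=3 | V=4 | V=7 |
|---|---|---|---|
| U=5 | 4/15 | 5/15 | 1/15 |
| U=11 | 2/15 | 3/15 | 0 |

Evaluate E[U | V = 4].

P(V = 4) = 8/15.
Summing U·P(U=x,V=y) over the conditioning event gives 58/15.
E[U | V = 4] = (58/15) / (8/15) = 29/4.

29/4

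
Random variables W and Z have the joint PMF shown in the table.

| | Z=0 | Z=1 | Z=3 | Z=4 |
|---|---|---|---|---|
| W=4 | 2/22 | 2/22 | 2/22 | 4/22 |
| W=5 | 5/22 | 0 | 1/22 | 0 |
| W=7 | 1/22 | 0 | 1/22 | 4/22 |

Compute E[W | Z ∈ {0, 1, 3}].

P(Z ∈ {0, 1, 3}) = 7/11.
Summing W·P(W=x,Z=y) over the conditioning event gives 34/11.
E[W | Z ∈ {0, 1, 3}] = (34/11) / (7/11) = 34/7.

34/7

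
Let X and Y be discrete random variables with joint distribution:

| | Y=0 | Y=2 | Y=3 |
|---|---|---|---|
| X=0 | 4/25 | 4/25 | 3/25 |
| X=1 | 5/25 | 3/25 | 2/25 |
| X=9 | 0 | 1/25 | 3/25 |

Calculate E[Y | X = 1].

P(X = 1) = 2/5.
Σ Y·P over the event = 0·(5/25) + 2·(3/25) + 3·(2/25) = 12/25.
E[Y | X = 1] = (12/25) / (2/5) = 6/5.

6/5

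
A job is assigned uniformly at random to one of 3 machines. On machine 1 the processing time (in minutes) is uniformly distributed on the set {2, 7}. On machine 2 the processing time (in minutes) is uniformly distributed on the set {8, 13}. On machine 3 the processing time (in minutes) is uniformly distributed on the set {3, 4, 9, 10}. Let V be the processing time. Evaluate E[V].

E[V | machine 1] = (2+7)/2 = 9/2.
E[V | machine 2] = (8+13)/2 = 21/2.
E[V | machine 3] = (3+4+9+10)/4 = 13/2.
By the law of total expectation,
E[V] = (1/3)·(9/2) + (1/3)·(21/2) + (1/3)·(13/2) = 43/6.

43/6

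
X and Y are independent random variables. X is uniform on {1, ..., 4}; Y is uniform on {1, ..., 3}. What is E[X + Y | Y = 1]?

Outcomes with Y = 1: (1,1), (2,1), (3,1), (4,1), each with probability 1/12.
E[X + Y | Y = 1] = (2 + 3 + 4 + 5) / 4 = 7/2.

7/2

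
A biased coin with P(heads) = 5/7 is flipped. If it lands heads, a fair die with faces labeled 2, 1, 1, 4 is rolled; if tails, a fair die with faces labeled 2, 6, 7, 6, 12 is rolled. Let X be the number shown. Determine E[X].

E[X | heads] = (2+1+1+4)/4 = 2.
E[X | tails] = (2+6+7+6+12)/5 = 33/5.
E[X] = (5/7)·(2) + (2/7)·(33/5) = 116/35.

116/35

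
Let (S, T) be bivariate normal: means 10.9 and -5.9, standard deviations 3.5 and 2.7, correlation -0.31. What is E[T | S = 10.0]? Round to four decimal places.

-5.6848

The regression of T on S has slope ρ·σ_T/σ_S and passes through (μ_S, μ_T).
E[T | S=10.0] = -5.9 + (-0.31)·(2.7/3.5)·(10.0 − (10.9)) = -5.9 + (-0.23914)·(-0.9) = -5.6848.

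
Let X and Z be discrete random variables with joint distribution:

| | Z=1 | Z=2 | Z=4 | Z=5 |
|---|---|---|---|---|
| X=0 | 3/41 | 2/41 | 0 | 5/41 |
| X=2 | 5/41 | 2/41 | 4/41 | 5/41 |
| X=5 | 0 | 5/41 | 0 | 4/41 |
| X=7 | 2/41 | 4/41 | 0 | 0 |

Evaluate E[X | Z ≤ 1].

P(Z ≤ 1) = 10/41.
Σ X·P over the event = 0·(3/41) + 2·(5/41) + 7·(2/41) = 24/41.
E[X | Z ≤ 1] = (24/41) / (10/41) = 12/5.

12/5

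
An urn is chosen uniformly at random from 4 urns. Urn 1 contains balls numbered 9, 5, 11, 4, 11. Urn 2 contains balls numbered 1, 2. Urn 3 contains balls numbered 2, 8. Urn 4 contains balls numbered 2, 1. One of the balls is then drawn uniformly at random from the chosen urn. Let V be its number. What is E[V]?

E[V | urn 1] = (9+5+11+4+11)/5 = 8.
E[V | urn 2] = (1+2)/2 = 3/2.
E[V | urn 3] = (2+8)/2 = 5.
E[V | urn 4] = (2+1)/2 = 3/2.
By the law of total expectation,
E[V] = (1/4)·(8) + (1/4)·(3/2) + (1/4)·(5) + (1/4)·(3/2) = 4.

4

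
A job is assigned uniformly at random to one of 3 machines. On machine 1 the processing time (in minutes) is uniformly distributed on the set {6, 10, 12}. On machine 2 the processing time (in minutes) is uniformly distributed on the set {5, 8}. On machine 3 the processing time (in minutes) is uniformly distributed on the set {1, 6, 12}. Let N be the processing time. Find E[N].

133/18

E[N | machine 1] = (6+10+12)/3 = 28/3.
E[N | machine 2] = (5+8)/2 = 13/2.
E[N | machine 3] = (1+6+12)/3 = 19/3.
By the law of total expectation,
E[N] = (1/3)·(28/3) + (1/3)·(13/2) + (1/3)·(19/3) = 133/18.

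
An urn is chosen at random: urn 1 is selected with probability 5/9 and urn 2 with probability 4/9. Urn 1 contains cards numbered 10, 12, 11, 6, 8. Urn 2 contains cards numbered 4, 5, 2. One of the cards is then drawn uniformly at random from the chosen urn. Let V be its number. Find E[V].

185/27

E[V | urn 1] = (10+12+11+6+8)/5 = 47/5.
E[V | urn 2] = (4+5+2)/3 = 11/3.
By the law of total expectation,
E[V] = (5/9)·(47/5) + (4/9)·(11/3) = 185/27.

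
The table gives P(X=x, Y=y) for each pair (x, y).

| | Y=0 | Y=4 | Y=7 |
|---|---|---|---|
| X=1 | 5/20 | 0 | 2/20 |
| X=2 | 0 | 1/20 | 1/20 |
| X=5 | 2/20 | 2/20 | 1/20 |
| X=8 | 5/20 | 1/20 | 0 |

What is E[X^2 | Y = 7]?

31/4

P(Y = 7) = 1/5.
Σ X^2·P over the event = 1·(2/20) + 4·(1/20) + 25·(1/20) = 31/20.
E[X^2 | Y = 7] = (31/20) / (1/5) = 31/4.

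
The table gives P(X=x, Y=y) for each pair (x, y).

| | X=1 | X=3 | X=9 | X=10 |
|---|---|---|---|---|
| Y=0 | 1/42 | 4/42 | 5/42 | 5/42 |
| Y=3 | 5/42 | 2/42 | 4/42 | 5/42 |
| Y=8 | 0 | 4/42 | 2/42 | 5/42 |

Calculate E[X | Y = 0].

36/5

P(Y = 0) = 5/14.
Σ X·P over the event = 1·(1/42) + 3·(4/42) + 9·(5/42) + 10·(5/42) = 18/7.
E[X | Y = 0] = (18/7) / (5/14) = 36/5.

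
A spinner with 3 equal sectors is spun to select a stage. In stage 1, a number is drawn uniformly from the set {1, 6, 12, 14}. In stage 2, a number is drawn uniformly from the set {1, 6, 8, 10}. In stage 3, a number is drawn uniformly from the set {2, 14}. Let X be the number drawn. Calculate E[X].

15/2

E[X | stage 1] = (1+6+12+14)/4 = 33/4.
E[X | stage 2] = (1+6+8+10)/4 = 25/4.
E[X | stage 3] = (2+14)/2 = 8.
E[X] = (1/3)·(33/4) + (1/3)·(25/4) + (1/3)·(8) = 15/2.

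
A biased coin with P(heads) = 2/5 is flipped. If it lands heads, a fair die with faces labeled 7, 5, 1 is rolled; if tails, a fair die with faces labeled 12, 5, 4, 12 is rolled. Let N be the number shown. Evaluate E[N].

E[N | heads] = (7+5+1)/3 = 13/3.
E[N | tails] = (12+5+4+12)/4 = 33/4.
By the law of total expectation,
E[N] = (2/5)·(13/3) + (3/5)·(33/4) = 401/60.

401/60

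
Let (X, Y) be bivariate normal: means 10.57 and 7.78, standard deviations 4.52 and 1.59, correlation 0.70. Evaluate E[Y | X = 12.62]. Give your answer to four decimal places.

8.2848

E[Y | X=x] = μ_Y + ρ(σ_Y/σ_X)(x − μ_X) for jointly normal variables.
E[Y | X=12.62] = 7.78 + (0.70)·(1.59/4.52)·(12.62 − (10.57)) = 7.78 + (0.24624)·(2.05) = 8.2848.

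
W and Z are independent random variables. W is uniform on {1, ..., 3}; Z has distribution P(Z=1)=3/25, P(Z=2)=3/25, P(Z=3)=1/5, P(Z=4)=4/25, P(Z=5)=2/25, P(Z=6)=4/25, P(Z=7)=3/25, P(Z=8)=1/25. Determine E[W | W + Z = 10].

P(W + Z = 10) = 4/75.
Summing W·P(x,y) over outcomes with W + Z = 10 gives 11/75.
E[W | W + Z = 10] = (11/75) / (4/75) = 11/4.

11/4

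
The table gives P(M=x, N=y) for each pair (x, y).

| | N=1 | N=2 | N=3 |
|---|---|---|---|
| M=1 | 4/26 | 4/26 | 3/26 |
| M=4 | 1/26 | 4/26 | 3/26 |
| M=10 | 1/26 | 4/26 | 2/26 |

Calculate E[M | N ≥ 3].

P(N ≥ 3) = 4/13.
Σ M·P over the event = 1·(3/26) + 4·(3/26) + 10·(2/26) = 35/26.
E[M | N ≥ 3] = (35/26) / (4/13) = 35/8.

35/8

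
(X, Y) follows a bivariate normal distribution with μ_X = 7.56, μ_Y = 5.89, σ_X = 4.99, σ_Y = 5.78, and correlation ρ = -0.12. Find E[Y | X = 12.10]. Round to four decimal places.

5.2589

The regression of Y on X has slope ρ·σ_Y/σ_X and passes through (μ_X, μ_Y).
E[Y | X=12.10] = 5.89 + (-0.12)·(5.78/4.99)·(12.10 − (7.56)) = 5.89 + (-0.139)·(4.54) = 5.2589.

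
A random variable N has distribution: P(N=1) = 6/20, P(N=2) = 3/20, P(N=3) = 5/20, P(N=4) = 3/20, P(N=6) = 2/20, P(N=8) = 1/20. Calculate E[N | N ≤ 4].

39/17

P(N ≤ 4) = 17/20.
Σ over the event: 1·3/10 + 2·3/20 + 3·1/4 + 4·3/20 = 39/20.
E[N | N ≤ 4] = (39/20) / (17/20) = 39/17.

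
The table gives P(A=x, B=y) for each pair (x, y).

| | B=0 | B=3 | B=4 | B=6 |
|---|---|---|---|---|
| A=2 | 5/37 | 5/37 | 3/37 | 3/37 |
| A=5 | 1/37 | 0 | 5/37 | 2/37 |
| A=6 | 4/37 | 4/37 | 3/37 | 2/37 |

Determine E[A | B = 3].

P(B = 3) = 9/37.
Summing A·P(A=x,B=y) over the conditioning event gives 34/37.
E[A | B = 3] = (34/37) / (9/37) = 34/9.

34/9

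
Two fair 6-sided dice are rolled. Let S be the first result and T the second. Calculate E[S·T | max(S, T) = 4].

Outcomes with max(S, T) = 4: (1,4), (2,4), (3,4), (4,1), (4,2), (4,3), (4,4), each with probability 1/36.
E[S·T | max(S, T) = 4] = (4 + 8 + 12 + 4 + 8 + 12 + 16) / 7 = 64/7.

64/7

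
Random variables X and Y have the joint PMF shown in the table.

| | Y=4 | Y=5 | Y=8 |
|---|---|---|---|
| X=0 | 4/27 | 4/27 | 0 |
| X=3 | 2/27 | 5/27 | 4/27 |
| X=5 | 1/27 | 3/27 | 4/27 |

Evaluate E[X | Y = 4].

P(Y = 4) = 7/27.
Σ X·P over the event = 0·(4/27) + 3·(2/27) + 5·(1/27) = 11/27.
E[X | Y = 4] = (11/27) / (7/27) = 11/7.

11/7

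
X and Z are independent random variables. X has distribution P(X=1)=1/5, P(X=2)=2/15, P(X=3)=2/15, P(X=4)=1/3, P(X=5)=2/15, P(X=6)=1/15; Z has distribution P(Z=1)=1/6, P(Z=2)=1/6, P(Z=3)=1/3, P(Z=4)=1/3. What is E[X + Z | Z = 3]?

P(Z = 3) = 1/3.
Summing (X+Z)·P(x,y) over outcomes with Z = 3 gives 94/45.
E[X + Z | Z = 3] = (94/45) / (1/3) = 94/15.

94/15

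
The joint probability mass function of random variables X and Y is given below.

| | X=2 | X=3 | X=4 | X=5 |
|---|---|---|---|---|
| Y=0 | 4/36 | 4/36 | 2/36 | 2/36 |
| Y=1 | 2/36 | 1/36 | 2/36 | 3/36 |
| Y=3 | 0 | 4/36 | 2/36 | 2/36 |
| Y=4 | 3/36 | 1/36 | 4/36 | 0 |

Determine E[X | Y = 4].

25/8

P(Y = 4) = 2/9.
Σ X·P over the event = 2·(3/36) + 3·(1/36) + 4·(4/36) = 25/36.
E[X | Y = 4] = (25/36) / (2/9) = 25/8.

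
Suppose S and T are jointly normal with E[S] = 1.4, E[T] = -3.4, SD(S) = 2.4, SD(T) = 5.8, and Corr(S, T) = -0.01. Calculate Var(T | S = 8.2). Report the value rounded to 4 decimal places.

33.6366

Var(T | S=x) = (1 − ρ²)·σ_T².
Var(T | S=8.2) = (5.8)²·(1 − (-0.01)²) = 33.64·0.9999 = 33.6366.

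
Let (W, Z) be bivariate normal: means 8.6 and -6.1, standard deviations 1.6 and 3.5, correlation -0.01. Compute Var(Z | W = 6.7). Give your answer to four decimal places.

The conditional variance in a bivariate normal is σ_Z²(1 − ρ²), independent of x.
Var(Z | W=6.7) = (3.5)²·(1 − (-0.01)²) = 12.25·0.9999 = 12.2488.

12.2488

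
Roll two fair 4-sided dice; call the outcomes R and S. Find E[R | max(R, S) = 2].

5/3

Outcomes with max(R, S) = 2: (1,2), (2,1), (2,2), each with probability 1/16.
E[R | max(R, S) = 2] = (1 + 2 + 2) / 3 = 5/3.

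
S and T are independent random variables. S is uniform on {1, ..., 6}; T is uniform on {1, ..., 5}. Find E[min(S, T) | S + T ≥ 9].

Outcomes with S + T ≥ 9: (4,5), (5,4), (5,5), (6,3), (6,4), (6,5), each with probability 1/30.
E[min(S, T) | S + T ≥ 9] = (4 + 4 + 5 + 3 + 4 + 5) / 6 = 25/6.

25/6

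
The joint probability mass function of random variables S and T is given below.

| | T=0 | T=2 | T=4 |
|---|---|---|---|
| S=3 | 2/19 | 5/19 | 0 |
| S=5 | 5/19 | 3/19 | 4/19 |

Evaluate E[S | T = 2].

P(T = 2) = 8/19.
Summing S·P(S=x,T=y) over the conditioning event gives 30/19.
E[S | T = 2] = (30/19) / (8/19) = 15/4.

15/4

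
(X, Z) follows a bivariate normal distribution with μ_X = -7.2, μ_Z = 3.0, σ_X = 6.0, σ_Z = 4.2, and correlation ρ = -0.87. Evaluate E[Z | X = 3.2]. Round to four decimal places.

-3.3336

E[Z | X=x] = μ_Z + ρ(σ_Z/σ_X)(x − μ_X) for jointly normal variables.
E[Z | X=3.2] = 3.0 + (-0.87)·(4.2/6.0)·(3.2 − (-7.2)) = 3.0 + (-0.609)·(10.4) = -3.3336.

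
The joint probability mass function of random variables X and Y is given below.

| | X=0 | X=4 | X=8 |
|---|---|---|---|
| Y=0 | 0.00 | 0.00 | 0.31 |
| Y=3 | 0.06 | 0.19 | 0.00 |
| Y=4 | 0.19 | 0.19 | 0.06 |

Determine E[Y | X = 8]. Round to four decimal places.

0.6486

P(X = 8) = 0.37.
Σ Y·P over the event = 0·(0.31) + 4·(0.06) = 0.24.
E[Y | X = 8] = (0.24) / (0.37) = 0.6486.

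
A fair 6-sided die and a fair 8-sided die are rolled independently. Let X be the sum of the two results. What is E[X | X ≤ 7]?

16/3

P(X ≤ 7) = 7/16.
Σ over the event: 2·1/48 + 3·1/24 + 4·1/16 + 5·1/12 + 6·5/48 + 7·1/8 = 7/3.
E[X | X ≤ 7] = (7/3) / (7/16) = 16/3.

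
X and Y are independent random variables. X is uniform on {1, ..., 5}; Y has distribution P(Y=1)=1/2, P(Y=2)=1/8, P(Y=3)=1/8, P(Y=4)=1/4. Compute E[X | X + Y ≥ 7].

38/9

P(X + Y ≥ 7) = 9/40.
Summing X·P(x,y) over outcomes with X + Y ≥ 7 gives 19/20.
E[X | X + Y ≥ 7] = (19/20) / (9/40) = 38/9.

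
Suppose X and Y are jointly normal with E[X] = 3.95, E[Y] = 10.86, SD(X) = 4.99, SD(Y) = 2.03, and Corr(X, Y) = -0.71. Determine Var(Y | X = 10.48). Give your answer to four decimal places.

For a bivariate normal, Var(Y | X=x) = σ_Y²(1 − ρ²).
Var(Y | X=10.48) = (2.03)²·(1 − (-0.71)²) = 4.1209·0.4959 = 2.0436.

2.0436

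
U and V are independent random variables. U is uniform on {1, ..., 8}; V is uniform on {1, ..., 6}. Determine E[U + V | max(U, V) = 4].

44/7

P(max(U, V) = 4) = 7/48.
Summing (U+V)·P(x,y) over outcomes with max(U, V) = 4 gives 11/12.
E[U + V | max(U, V) = 4] = (11/12) / (7/48) = 44/7.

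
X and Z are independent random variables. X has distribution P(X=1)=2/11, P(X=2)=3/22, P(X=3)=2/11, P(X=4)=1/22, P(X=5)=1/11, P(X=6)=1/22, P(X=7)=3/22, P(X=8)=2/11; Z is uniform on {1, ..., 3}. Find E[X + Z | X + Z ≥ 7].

262/29

P(X + Z ≥ 7) = 29/66.
Summing (X+Z)·P(x,y) over outcomes with X + Z ≥ 7 gives 131/33.
E[X + Z | X + Z ≥ 7] = (131/33) / (29/66) = 262/29.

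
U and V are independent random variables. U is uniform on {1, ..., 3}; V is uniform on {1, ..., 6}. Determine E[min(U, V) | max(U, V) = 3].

Outcomes with max(U, V) = 3: (1,3), (2,3), (3,1), (3,2), (3,3), each with probability 1/18.
E[min(U, V) | max(U, V) = 3] = (1 + 2 + 1 + 2 + 3) / 5 = 9/5.

9/5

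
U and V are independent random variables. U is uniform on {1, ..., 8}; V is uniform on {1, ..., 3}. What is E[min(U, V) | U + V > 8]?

Outcomes with U + V > 8: (6,3), (7,2), (7,3), (8,1), (8,2), (8,3), each with probability 1/24.
E[min(U, V) | U + V > 8] = (3 + 2 + 3 + 1 + 2 + 3) / 6 = 7/3.

7/3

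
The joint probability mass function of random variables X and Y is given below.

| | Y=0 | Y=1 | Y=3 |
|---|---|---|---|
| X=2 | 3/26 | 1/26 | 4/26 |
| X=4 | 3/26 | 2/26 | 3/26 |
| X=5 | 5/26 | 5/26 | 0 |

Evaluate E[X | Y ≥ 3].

P(Y ≥ 3) = 7/26.
Σ X·P over the event = 2·(4/26) + 4·(3/26) = 10/13.
E[X | Y ≥ 3] = (10/13) / (7/26) = 20/7.

20/7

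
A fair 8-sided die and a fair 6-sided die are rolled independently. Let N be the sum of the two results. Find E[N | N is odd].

8

P(N is odd) = 1/2.
Σ over the event: 3·1/24 + 5·1/12 + 7·1/8 + 9·1/8 + 11·1/12 + 13·1/24 = 4.
E[N | N is odd] = (4) / (1/2) = 8.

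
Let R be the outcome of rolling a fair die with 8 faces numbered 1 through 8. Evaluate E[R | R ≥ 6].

7

Given R ≥ 6, R is equally likely to be any of {6, 7, 8}.
E[R | R ≥ 6] = (6 + 7 + 8) / 3 = 7.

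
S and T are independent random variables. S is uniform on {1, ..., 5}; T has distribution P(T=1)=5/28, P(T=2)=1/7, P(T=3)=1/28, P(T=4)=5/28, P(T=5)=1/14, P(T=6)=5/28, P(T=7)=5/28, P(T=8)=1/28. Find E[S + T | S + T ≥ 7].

761/84

P(S + T ≥ 7) = 3/5.
Summing (S+T)·P(x,y) over outcomes with S + T ≥ 7 gives 761/140.
E[S + T | S + T ≥ 7] = (761/140) / (3/5) = 761/84.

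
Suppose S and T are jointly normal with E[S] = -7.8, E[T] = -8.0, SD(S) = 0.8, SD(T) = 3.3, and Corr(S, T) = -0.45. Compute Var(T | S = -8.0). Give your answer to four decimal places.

8.6848

Var(T | S=x) = (1 − ρ²)·σ_T².
Var(T | S=-8.0) = (3.3)²·(1 − (-0.45)²) = 10.89·0.7975 = 8.6848.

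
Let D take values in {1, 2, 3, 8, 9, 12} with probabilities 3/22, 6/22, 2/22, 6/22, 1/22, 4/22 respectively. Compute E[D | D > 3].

105/11

P(D > 3) = 1/2.
Σ over the event: 8·3/11 + 9·1/22 + 12·2/11 = 105/22.
E[D | D > 3] = (105/22) / (1/2) = 105/11.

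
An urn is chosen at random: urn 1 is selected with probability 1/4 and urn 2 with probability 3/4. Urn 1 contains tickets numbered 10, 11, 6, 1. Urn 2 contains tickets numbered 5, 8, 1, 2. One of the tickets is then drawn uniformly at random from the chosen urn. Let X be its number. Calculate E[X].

19/4

E[X | urn 1] = (10+11+6+1)/4 = 7.
E[X | urn 2] = (5+8+1+2)/4 = 4.
By the law of total expectation,
E[X] = (1/4)·(7) + (3/4)·(4) = 19/4.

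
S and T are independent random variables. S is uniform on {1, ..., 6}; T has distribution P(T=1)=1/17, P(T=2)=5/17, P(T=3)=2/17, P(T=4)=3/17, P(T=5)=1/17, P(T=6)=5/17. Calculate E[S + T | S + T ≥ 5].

P(S + T ≥ 5) = 29/34.
Summing (S+T)·P(x,y) over outcomes with S + T ≥ 5 gives 689/102.
E[S + T | S + T ≥ 5] = (689/102) / (29/34) = 689/87.

689/87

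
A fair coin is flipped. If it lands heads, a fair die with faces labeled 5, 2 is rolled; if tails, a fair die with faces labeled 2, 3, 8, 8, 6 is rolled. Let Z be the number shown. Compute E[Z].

89/20

E[Z | heads] = (5+2)/2 = 7/2.
E[Z | tails] = (2+3+8+8+6)/5 = 27/5.
By the law of total expectation,
E[Z] = (1/2)·(7/2) + (1/2)·(27/5) = 89/20.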